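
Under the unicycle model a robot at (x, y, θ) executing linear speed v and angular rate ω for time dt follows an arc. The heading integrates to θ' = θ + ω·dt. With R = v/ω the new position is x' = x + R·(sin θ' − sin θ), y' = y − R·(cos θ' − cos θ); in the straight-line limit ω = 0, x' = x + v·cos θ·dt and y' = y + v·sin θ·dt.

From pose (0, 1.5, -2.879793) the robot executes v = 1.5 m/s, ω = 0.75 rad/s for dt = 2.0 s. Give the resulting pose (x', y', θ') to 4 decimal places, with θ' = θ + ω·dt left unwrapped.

(-1.4460, -0.8115, -1.3798)

θ' = -2.8798 + 0.75·2.0 = -1.3798
R = v/ω = 1.5/0.75 = 2.0000
x' = 0 + 2.0000·(sin -1.3798 − sin -2.8798) = -1.4460
y' = 1.5 − 2.0000·(cos -1.3798 − cos -2.8798) = -0.8115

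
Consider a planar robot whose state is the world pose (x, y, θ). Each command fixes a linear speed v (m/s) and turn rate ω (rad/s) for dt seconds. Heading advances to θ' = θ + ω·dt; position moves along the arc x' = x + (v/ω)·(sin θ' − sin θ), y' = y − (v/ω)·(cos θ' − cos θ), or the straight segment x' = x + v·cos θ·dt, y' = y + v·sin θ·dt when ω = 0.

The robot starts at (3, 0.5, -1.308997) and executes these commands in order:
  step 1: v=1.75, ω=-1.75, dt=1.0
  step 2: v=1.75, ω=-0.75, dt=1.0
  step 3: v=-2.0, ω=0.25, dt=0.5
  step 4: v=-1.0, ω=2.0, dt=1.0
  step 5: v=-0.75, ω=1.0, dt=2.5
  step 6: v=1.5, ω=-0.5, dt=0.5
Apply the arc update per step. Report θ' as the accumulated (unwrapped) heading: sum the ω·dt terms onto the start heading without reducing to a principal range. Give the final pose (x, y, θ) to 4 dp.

(1.3417, 0.6161, 0.5660)

step 1: θ'=-3.0590 (R=-1.0000) → pose (2.1166, -0.7554, -3.0590)
step 2: θ'=-3.8090 (R=-2.3333) → pose (0.4799, -0.2627, -3.8090)
step 3: θ'=-3.6840 (R=-8.0000) → pose (1.3019, -0.8310, -3.6840)
step 4: θ'=-1.6840 (R=-0.5000) → pose (2.0568, -0.4593, -1.6840)
step 5: θ'=0.8160 (R=-0.7500) → pose (0.7653, 0.1393, 0.8160)
step 6: θ'=0.5660 (R=-3.0000) → pose (1.3417, 0.6161, 0.5660)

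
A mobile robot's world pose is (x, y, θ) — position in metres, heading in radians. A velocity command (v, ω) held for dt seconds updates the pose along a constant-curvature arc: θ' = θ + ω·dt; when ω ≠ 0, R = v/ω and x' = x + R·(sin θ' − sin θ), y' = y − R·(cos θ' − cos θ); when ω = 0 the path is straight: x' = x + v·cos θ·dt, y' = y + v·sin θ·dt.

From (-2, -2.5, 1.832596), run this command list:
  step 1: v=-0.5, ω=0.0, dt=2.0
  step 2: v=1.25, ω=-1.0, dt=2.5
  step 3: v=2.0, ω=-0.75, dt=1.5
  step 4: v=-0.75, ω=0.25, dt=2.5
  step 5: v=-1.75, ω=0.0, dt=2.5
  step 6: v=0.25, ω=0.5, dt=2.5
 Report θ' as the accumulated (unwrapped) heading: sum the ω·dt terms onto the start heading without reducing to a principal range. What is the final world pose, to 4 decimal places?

step 1: θ'=1.8326 (straight) → pose (-1.7412, -3.4659, 1.8326)
step 2: θ'=-0.6674 (R=-1.2500) → pose (0.2399, -2.1606, -0.6674)
step 3: θ'=-1.7924 (R=-2.6667) → pose (1.1908, -4.8412, -1.7924)
step 4: θ'=-1.1674 (R=-3.0000) → pose (1.0234, -3.0042, -1.1674)
step 5: θ'=-1.1674 (straight) → pose (-0.6940, 1.0196, -1.1674)
step 6: θ'=0.0826 (R=0.5000) → pose (-0.1928, 0.7176, 0.0826)

(-0.1928, 0.7176, 0.0826)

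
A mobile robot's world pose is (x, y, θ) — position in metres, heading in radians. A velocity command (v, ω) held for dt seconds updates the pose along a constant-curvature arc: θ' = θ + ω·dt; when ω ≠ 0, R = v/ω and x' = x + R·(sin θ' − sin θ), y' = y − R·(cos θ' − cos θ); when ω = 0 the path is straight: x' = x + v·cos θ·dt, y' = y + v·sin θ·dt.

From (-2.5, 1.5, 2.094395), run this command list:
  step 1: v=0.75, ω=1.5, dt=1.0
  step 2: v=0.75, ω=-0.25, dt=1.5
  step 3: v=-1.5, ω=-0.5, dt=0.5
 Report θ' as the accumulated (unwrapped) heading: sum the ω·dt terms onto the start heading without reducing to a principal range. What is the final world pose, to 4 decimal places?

step 1: θ'=3.5944 (R=0.5000) → pose (-3.1518, 1.6996, 3.5944)
step 2: θ'=3.2194 (R=-3.0000) → pose (-4.2310, 1.4064, 3.2194)
step 3: θ'=2.9694 (R=3.0000) → pose (-3.4838, 1.3711, 2.9694)

(-3.4838, 1.3711, 2.9694)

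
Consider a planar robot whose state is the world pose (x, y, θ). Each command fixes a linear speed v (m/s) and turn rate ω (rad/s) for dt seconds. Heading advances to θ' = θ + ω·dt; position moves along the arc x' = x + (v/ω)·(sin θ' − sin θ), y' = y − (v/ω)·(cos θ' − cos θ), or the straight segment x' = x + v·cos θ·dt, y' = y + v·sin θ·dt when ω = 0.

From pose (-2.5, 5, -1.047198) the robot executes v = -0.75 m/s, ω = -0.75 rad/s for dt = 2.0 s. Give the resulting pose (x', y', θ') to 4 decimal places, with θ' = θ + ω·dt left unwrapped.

θ' = -1.0472 + -0.75·2.0 = -2.5472
R = v/ω = -0.75/-0.75 = 1.0000
x' = -2.5 + 1.0000·(sin -2.5472 − sin -1.0472) = -2.1940
y' = 5 − 1.0000·(cos -2.5472 − cos -1.0472) = 6.3285

(-2.1940, 6.3285, -2.5472)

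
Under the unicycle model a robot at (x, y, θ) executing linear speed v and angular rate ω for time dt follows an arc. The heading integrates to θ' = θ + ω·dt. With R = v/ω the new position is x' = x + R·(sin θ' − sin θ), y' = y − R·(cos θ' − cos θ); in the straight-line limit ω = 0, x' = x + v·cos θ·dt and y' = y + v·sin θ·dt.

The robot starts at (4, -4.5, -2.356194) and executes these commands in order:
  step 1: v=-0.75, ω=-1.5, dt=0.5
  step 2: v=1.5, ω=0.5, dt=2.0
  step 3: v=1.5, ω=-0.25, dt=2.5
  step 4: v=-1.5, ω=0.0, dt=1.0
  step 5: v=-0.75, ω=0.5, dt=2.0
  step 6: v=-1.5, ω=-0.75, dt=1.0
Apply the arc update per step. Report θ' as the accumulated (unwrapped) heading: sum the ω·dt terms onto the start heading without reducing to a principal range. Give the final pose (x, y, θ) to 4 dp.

step 1: θ'=-3.1062 (R=0.5000) → pose (4.3359, -4.3539, -3.1062)
step 2: θ'=-2.1062 (R=3.0000) → pose (1.8618, -5.8214, -2.1062)
step 3: θ'=-2.7312 (R=-6.0000) → pose (-0.9047, -8.2621, -2.7312)
step 4: θ'=-2.7312 (straight) → pose (0.4707, -7.6636, -2.7312)
step 5: θ'=-1.7312 (R=-1.5000) → pose (1.3530, -6.5278, -1.7312)
step 6: θ'=-2.4812 (R=2.0000) → pose (2.1005, -5.2677, -2.4812)

(2.1005, -5.2677, -2.4812)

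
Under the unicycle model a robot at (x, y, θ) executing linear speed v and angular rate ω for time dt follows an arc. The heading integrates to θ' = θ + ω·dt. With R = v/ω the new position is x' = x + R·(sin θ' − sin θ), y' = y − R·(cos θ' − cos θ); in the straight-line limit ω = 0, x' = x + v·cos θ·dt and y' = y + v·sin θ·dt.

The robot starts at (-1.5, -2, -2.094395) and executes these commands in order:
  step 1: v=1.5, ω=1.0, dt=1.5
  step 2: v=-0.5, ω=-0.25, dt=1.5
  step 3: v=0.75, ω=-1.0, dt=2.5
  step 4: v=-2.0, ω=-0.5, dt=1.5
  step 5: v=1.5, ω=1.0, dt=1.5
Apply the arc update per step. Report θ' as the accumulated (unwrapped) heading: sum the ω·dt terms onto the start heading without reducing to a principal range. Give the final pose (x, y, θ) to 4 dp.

(-2.1301, -5.8373, -2.7194)

step 1: θ'=-0.5944 (R=1.5000) → pose (-1.0410, -3.9927, -0.5944)
step 2: θ'=-0.9694 (R=2.0000) → pose (-1.5700, -3.4674, -0.9694)
step 3: θ'=-3.4694 (R=-0.7500) → pose (-2.4299, -4.6018, -3.4694)
step 4: θ'=-4.2194 (R=4.0000) → pose (-0.1941, -6.4957, -4.2194)
step 5: θ'=-2.7194 (R=1.5000) → pose (-2.1301, -5.8373, -2.7194)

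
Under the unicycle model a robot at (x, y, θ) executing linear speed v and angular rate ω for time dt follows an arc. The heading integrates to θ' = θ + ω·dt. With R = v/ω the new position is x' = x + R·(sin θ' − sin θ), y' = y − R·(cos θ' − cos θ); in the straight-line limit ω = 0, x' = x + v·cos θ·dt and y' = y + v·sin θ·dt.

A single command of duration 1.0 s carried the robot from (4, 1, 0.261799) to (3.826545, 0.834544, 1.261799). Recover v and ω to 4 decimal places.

v = -0.2500, ω = 1.0000

Δθ = 1.261799 − 0.261799 = 1.000000
ω = Δθ/dt = 1.000000/1.0 = 1.0000
R = Δx/(sin θ' − sin θ) = -0.2500
v = R·ω = -0.2500·1.0000 = -0.2500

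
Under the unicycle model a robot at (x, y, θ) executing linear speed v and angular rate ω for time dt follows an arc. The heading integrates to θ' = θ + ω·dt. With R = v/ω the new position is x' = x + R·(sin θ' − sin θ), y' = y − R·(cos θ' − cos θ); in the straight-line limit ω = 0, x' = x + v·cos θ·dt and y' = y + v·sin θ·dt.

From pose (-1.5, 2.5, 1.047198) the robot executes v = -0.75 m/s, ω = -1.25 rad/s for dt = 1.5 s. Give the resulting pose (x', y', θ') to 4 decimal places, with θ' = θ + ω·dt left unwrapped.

(-2.4615, 2.3941, -0.8278)

θ' = 1.0472 + -1.25·1.5 = -0.8278
R = v/ω = -0.75/-1.25 = 0.6000
x' = -1.5 + 0.6000·(sin -0.8278 − sin 1.0472) = -2.4615
y' = 2.5 − 0.6000·(cos -0.8278 − cos 1.0472) = 2.3941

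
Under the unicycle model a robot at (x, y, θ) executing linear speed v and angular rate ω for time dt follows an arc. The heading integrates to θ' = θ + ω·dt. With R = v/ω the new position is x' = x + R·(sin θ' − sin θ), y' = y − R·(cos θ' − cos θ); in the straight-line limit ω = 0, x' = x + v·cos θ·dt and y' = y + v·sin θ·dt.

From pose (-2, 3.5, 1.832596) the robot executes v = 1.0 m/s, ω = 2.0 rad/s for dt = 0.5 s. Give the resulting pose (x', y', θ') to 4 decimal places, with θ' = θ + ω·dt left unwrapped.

(-2.3309, 3.8469, 2.8326)

θ' = 1.8326 + 2.0·0.5 = 2.8326
R = v/ω = 1.0/2.0 = 0.5000
x' = -2 + 0.5000·(sin 2.8326 − sin 1.8326) = -2.3309
y' = 3.5 − 0.5000·(cos 2.8326 − cos 1.8326) = 3.8469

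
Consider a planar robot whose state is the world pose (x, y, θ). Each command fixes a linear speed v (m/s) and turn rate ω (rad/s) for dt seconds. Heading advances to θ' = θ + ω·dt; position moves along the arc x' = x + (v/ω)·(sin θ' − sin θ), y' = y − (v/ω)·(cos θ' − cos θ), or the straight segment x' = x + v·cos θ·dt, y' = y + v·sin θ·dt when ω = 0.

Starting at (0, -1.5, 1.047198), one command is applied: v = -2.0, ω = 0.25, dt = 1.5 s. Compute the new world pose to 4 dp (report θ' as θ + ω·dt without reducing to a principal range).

(-0.9836, -4.3156, 1.4222)

θ' = 1.0472 + 0.25·1.5 = 1.4222
R = v/ω = -2.0/0.25 = -8.0000
x' = 0 + -8.0000·(sin 1.4222 − sin 1.0472) = -0.9836
y' = -1.5 − -8.0000·(cos 1.4222 − cos 1.0472) = -4.3156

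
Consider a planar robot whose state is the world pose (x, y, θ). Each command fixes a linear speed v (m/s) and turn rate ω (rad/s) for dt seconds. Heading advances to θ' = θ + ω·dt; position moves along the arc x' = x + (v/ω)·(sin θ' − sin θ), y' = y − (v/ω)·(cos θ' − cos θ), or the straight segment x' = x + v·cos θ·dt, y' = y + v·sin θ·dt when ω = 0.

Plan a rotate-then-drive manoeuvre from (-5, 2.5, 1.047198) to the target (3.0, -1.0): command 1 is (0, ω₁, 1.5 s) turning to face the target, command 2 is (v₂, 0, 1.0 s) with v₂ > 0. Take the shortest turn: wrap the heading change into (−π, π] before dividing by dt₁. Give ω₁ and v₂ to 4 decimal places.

ω₁ = -0.9731, v₂ = 8.7321

heading to target = atan2(-1−2.5, 3−-5) = -0.4124
Δθ = wrap(-0.4124 − 1.0472) = -1.4596; ω₁ = Δθ/dt₁ = -0.9731
distance = √((3−-5)² + (-1−2.5)²) = 8.7321; v₂ = distance/dt₂ = 8.7321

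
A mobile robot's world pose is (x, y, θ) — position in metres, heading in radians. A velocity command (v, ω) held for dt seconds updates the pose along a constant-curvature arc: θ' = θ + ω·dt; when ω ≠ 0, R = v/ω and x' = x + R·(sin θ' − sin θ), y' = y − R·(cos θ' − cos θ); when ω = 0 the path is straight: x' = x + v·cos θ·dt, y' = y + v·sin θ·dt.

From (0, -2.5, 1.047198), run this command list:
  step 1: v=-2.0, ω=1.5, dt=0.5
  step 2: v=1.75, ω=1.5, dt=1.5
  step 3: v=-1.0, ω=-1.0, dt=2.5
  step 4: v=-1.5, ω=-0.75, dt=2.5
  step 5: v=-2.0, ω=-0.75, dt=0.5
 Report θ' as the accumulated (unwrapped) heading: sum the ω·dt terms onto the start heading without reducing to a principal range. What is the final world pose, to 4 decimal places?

(-3.9213, -5.0050, -0.7028)

step 1: θ'=1.7972 (R=-1.3333) → pose (-0.1446, -3.4660, 1.7972)
step 2: θ'=4.0472 (R=1.1667) → pose (-2.1994, -3.0078, 4.0472)
step 3: θ'=1.5472 (R=1.0000) → pose (-0.4129, -3.6486, 1.5472)
step 4: θ'=-0.3278 (R=2.0000) → pose (-3.0563, -5.4949, -0.3278)
step 5: θ'=-0.7028 (R=2.6667) → pose (-3.9213, -5.0050, -0.7028)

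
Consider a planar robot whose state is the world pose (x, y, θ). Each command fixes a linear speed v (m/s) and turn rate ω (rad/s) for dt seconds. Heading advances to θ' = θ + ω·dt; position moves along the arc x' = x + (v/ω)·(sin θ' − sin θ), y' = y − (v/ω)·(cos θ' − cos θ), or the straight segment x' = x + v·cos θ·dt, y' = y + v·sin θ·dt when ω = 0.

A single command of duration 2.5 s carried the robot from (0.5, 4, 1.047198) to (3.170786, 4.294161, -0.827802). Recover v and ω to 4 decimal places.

v = 1.2500, ω = -0.7500

Δθ = -0.827802 − 1.047198 = -1.875000
ω = Δθ/dt = -1.875000/2.5 = -0.7500
R = Δx/(sin θ' − sin θ) = -1.6667
v = R·ω = -1.6667·-0.7500 = 1.2500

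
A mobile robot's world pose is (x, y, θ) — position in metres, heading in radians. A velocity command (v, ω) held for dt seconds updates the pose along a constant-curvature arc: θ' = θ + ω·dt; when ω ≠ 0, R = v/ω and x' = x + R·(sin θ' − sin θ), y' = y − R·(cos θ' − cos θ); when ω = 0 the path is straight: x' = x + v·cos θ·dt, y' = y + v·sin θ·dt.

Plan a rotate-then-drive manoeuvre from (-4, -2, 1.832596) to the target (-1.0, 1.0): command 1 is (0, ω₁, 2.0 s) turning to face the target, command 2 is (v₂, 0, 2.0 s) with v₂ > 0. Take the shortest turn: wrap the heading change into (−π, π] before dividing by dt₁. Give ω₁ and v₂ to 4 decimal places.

ω₁ = -0.5236, v₂ = 2.1213

heading to target = atan2(1−-2, -1−-4) = 0.7854
Δθ = wrap(0.7854 − 1.8326) = -1.0472; ω₁ = Δθ/dt₁ = -0.5236
distance = √((-1−-4)² + (1−-2)²) = 4.2426; v₂ = distance/dt₂ = 2.1213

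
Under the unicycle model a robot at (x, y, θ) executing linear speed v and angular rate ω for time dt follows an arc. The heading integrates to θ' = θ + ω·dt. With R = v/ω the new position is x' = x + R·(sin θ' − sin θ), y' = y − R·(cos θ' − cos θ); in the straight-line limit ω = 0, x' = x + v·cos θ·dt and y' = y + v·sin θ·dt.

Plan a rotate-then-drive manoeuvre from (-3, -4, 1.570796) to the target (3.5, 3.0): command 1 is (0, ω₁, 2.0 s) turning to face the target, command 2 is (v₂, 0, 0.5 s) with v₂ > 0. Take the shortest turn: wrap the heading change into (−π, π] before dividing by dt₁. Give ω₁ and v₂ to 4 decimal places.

heading to target = atan2(3−-4, 3.5−-3) = 0.8224
Δθ = wrap(0.8224 − 1.5708) = -0.7484; ω₁ = Δθ/dt₁ = -0.3742
distance = √((3.5−-3)² + (3−-4)²) = 9.5525; v₂ = distance/dt₂ = 19.1050

ω₁ = -0.3742, v₂ = 19.1050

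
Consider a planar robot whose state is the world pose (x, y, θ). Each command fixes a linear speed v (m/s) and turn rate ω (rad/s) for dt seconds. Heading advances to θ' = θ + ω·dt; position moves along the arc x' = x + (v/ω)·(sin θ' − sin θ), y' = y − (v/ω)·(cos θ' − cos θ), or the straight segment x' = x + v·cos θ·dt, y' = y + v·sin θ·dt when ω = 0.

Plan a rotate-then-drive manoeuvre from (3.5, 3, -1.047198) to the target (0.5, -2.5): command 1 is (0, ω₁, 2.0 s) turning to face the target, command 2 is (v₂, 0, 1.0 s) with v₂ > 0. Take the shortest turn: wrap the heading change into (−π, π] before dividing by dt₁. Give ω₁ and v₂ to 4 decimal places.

ω₁ = -0.5115, v₂ = 6.2650

heading to target = atan2(-2.5−3, 0.5−3.5) = -2.0701
Δθ = wrap(-2.0701 − -1.0472) = -1.0229; ω₁ = Δθ/dt₁ = -0.5115
distance = √((0.5−3.5)² + (-2.5−3)²) = 6.2650; v₂ = distance/dt₂ = 6.2650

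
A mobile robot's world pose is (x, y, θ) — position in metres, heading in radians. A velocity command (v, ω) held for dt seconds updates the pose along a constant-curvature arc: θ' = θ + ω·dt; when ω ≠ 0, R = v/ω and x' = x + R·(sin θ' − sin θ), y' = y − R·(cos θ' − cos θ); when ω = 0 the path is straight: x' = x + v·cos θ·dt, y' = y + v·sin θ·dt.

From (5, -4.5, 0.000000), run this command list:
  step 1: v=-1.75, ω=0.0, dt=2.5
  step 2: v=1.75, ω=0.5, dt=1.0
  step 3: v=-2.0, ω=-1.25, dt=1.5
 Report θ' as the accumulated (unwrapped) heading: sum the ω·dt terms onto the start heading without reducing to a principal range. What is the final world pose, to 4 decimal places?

step 1: θ'=0.0000 (straight) → pose (0.6250, -4.5000, 0.0000)
step 2: θ'=0.5000 (R=3.5000) → pose (2.3030, -4.0715, 0.5000)
step 3: θ'=-1.3750 (R=1.6000) → pose (-0.0335, -2.9787, -1.3750)

(-0.0335, -2.9787, -1.3750)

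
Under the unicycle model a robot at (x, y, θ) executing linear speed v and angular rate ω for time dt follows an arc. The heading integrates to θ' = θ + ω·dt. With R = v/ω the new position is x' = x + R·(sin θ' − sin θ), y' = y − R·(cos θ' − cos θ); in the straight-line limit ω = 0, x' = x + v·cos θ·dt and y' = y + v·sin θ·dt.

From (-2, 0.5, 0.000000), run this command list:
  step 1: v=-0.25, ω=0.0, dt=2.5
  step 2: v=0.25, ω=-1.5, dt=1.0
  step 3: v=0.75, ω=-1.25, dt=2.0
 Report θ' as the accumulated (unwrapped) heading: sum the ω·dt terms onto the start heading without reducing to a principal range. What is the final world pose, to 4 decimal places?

step 1: θ'=0.0000 (straight) → pose (-2.6250, 0.5000, 0.0000)
step 2: θ'=-1.5000 (R=-0.1667) → pose (-2.4588, 0.3451, -1.5000)
step 3: θ'=-4.0000 (R=-0.6000) → pose (-3.5113, -0.0895, -4.0000)

(-3.5113, -0.0895, -4.0000)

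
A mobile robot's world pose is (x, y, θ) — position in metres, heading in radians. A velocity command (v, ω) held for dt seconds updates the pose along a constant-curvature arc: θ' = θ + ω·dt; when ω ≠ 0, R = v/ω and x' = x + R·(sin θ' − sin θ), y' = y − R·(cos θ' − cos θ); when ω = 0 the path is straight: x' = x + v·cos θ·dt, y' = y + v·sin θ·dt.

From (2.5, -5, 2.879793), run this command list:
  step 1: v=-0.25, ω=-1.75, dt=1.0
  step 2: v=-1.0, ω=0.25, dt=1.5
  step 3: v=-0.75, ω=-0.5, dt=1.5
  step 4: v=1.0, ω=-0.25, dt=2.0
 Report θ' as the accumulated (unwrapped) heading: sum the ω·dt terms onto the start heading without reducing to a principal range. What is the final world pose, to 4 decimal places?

(3.4816, -6.6790, 0.2548)

step 1: θ'=1.1298 (R=0.1429) → pose (2.5922, -5.1990, 1.1298)
step 2: θ'=1.5048 (R=-4.0000) → pose (2.2182, -6.6425, 1.5048)
step 3: θ'=0.7548 (R=1.5000) → pose (1.7492, -7.6362, 0.7548)
step 4: θ'=0.2548 (R=-4.0000) → pose (3.4816, -6.6790, 0.2548)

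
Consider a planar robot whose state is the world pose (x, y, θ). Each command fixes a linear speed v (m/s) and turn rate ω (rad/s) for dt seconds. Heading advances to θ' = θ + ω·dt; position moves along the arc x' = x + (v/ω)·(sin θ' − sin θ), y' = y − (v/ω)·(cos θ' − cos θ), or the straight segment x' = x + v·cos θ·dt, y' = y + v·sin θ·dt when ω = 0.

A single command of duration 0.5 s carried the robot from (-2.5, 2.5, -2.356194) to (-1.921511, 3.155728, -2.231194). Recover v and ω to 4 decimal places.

Δθ = -2.231194 − -2.356194 = 0.125000
ω = Δθ/dt = 0.125000/0.5 = 0.2500
R = −Δy/(cos θ' − cos θ) = -7.0000
v = R·ω = -7.0000·0.2500 = -1.7500

v = -1.7500, ω = 0.2500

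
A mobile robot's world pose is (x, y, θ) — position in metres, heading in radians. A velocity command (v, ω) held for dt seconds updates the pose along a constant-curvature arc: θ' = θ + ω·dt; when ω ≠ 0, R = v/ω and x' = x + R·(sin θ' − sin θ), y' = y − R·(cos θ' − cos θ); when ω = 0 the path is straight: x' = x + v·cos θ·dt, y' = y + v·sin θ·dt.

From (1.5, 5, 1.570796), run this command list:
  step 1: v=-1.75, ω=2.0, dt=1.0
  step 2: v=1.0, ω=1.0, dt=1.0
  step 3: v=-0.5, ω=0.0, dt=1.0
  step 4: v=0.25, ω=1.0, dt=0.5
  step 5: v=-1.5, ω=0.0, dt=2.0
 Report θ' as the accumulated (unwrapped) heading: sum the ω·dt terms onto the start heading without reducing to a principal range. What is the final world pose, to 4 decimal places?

(1.1969, 6.6176, 5.0708)

step 1: θ'=3.5708 (R=-0.8750) → pose (2.7391, 4.2044, 3.5708)
step 2: θ'=4.5708 (R=1.0000) → pose (2.1653, 3.4362, 4.5708)
step 3: θ'=4.5708 (straight) → pose (2.2358, 3.9312, 4.5708)
step 4: θ'=5.0708 (R=0.2500) → pose (2.2492, 3.8082, 5.0708)
step 5: θ'=5.0708 (straight) → pose (1.1969, 6.6176, 5.0708)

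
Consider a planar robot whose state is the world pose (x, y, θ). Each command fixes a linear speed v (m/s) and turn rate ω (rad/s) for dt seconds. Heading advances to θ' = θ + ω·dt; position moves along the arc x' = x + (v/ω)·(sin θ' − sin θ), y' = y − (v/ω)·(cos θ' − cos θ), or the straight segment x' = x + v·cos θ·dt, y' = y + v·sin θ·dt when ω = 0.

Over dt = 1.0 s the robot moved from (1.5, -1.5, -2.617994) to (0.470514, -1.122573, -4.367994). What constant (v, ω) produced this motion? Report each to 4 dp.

v = 1.2500, ω = -1.7500

Δθ = -4.367994 − -2.617994 = -1.750000
ω = Δθ/dt = -1.750000/1.0 = -1.7500
R = Δx/(sin θ' − sin θ) = -0.7143
v = R·ω = -0.7143·-1.7500 = 1.2500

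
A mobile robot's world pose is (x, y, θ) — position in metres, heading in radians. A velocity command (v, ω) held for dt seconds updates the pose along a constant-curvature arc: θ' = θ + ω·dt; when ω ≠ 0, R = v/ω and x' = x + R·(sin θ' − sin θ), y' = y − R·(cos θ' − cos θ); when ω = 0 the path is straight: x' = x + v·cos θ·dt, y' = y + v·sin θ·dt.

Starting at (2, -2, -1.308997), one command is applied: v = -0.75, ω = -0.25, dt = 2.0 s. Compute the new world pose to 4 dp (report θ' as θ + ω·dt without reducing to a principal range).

(1.9825, -0.5157, -1.8090)

θ' = -1.3090 + -0.25·2.0 = -1.8090
R = v/ω = -0.75/-0.25 = 3.0000
x' = 2 + 3.0000·(sin -1.8090 − sin -1.3090) = 1.9825
y' = -2 − 3.0000·(cos -1.8090 − cos -1.3090) = -0.5157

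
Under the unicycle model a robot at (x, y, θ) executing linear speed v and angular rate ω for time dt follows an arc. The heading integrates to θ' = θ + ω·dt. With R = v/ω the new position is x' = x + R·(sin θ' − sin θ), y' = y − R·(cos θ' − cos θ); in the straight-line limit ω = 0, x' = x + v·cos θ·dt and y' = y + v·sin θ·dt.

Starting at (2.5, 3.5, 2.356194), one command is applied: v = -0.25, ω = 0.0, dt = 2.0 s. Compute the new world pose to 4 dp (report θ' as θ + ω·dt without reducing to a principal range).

θ' = 2.3562 + 0.0·2.0 = 2.3562
ω = 0 → straight: x' = 2.5 + -0.25·cos(2.3562)·2.0 = 2.8536
y' = 3.5 + -0.25·sin(2.3562)·2.0 = 3.1464

(2.8536, 3.1464, 2.3562)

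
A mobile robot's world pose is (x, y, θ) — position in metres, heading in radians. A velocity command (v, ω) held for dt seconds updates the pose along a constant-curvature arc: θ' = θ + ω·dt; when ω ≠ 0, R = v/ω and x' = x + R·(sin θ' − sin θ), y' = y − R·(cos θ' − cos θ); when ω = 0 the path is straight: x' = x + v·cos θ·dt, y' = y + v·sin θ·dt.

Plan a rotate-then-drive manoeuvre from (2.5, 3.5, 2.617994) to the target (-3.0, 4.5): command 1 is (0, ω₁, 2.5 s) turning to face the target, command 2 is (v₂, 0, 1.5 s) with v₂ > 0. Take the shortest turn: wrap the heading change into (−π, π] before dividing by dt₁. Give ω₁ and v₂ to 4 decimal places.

heading to target = atan2(4.5−3.5, -3−2.5) = 2.9617
Δθ = wrap(2.9617 − 2.6180) = 0.3437; ω₁ = Δθ/dt₁ = 0.1375
distance = √((-3−2.5)² + (4.5−3.5)²) = 5.5902; v₂ = distance/dt₂ = 3.7268

ω₁ = 0.1375, v₂ = 3.7268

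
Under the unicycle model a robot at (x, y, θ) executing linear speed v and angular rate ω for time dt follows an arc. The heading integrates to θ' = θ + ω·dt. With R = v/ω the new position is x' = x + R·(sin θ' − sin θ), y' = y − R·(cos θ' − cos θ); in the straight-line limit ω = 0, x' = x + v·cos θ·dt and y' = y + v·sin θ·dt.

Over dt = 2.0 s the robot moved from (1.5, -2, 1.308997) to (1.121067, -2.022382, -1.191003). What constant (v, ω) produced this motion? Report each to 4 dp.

Δθ = -1.191003 − 1.308997 = -2.500000
ω = Δθ/dt = -2.500000/2.0 = -1.2500
R = Δx/(sin θ' − sin θ) = 0.2000
v = R·ω = 0.2000·-1.2500 = -0.2500

v = -0.2500, ω = -1.2500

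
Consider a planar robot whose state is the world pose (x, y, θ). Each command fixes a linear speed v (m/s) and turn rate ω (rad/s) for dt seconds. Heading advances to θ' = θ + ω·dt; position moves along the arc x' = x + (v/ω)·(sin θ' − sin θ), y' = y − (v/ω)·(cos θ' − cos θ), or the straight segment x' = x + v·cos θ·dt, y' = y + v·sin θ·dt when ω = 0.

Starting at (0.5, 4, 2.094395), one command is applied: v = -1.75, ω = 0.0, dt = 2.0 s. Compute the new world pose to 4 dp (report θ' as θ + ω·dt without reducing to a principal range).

(2.2500, 0.9689, 2.0944)

θ' = 2.0944 + 0.0·2.0 = 2.0944
ω = 0 → straight: x' = 0.5 + -1.75·cos(2.0944)·2.0 = 2.2500
y' = 4 + -1.75·sin(2.0944)·2.0 = 0.9689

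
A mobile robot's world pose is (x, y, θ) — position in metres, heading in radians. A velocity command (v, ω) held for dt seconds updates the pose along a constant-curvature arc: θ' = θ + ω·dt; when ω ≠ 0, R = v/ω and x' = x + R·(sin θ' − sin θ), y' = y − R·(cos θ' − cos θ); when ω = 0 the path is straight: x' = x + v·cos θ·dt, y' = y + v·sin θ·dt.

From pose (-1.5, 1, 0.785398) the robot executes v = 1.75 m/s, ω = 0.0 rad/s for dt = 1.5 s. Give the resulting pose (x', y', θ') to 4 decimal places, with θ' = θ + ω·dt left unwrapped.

θ' = 0.7854 + 0.0·1.5 = 0.7854
ω = 0 → straight: x' = -1.5 + 1.75·cos(0.7854)·1.5 = 0.3562
y' = 1 + 1.75·sin(0.7854)·1.5 = 2.8562

(0.3562, 2.8562, 0.7854)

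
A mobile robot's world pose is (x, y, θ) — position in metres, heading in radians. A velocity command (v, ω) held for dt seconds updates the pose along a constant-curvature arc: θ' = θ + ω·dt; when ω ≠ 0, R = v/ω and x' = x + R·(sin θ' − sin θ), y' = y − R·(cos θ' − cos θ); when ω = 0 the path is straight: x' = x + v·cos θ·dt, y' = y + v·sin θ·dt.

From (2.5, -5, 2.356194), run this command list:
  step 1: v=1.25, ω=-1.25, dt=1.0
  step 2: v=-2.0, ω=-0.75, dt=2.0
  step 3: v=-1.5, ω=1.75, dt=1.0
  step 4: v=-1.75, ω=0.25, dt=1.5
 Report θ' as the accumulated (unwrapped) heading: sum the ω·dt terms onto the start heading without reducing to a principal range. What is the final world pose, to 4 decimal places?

(-2.3312, -8.3302, 1.7312)

step 1: θ'=1.1062 (R=-1.0000) → pose (2.3131, -3.8448, 1.1062)
step 2: θ'=-0.3938 (R=2.6667) → pose (-1.0941, -5.1125, -0.3938)
step 3: θ'=1.3562 (R=-0.8571) → pose (-2.2605, -5.7215, 1.3562)
step 4: θ'=1.7312 (R=-7.0000) → pose (-2.3312, -8.3302, 1.7312)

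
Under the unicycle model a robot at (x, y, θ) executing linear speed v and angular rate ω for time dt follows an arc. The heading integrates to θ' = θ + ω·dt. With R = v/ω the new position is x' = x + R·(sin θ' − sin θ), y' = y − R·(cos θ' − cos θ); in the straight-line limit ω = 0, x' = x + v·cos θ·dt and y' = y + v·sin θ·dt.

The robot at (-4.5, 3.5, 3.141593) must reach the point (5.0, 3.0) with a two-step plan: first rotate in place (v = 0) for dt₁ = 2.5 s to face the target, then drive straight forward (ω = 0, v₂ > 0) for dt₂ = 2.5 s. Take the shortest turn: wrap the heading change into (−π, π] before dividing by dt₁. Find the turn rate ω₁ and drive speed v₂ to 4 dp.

heading to target = atan2(3−3.5, 5−-4.5) = -0.0526
Δθ = wrap(-0.0526 − 3.1416) = 3.0890; ω₁ = Δθ/dt₁ = 1.2356
distance = √((5−-4.5)² + (3−3.5)²) = 9.5131; v₂ = distance/dt₂ = 3.8053

ω₁ = 1.2356, v₂ = 3.8053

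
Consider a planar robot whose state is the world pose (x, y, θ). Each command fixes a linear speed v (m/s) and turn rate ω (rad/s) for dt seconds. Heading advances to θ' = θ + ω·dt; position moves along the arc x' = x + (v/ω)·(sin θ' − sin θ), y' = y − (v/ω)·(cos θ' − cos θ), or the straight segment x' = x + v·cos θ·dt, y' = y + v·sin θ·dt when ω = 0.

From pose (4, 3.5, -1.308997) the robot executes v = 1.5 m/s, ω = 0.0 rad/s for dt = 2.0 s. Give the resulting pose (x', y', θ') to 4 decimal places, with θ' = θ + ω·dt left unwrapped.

(4.7765, 0.6022, -1.3090)

θ' = -1.3090 + 0.0·2.0 = -1.3090
ω = 0 → straight: x' = 4 + 1.5·cos(-1.3090)·2.0 = 4.7765
y' = 3.5 + 1.5·sin(-1.3090)·2.0 = 0.6022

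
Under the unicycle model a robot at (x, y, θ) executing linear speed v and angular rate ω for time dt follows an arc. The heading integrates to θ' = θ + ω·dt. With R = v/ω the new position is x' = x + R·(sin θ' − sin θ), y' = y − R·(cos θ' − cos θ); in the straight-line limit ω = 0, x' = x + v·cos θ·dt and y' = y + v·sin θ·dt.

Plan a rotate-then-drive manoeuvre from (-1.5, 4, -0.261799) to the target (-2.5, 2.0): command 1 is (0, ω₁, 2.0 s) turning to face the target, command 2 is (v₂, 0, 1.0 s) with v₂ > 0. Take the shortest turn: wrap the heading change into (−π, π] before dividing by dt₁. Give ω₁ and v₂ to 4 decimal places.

ω₁ = -0.8863, v₂ = 2.2361

heading to target = atan2(2−4, -2.5−-1.5) = -2.0344
Δθ = wrap(-2.0344 − -0.2618) = -1.7726; ω₁ = Δθ/dt₁ = -0.8863
distance = √((-2.5−-1.5)² + (2−4)²) = 2.2361; v₂ = distance/dt₂ = 2.2361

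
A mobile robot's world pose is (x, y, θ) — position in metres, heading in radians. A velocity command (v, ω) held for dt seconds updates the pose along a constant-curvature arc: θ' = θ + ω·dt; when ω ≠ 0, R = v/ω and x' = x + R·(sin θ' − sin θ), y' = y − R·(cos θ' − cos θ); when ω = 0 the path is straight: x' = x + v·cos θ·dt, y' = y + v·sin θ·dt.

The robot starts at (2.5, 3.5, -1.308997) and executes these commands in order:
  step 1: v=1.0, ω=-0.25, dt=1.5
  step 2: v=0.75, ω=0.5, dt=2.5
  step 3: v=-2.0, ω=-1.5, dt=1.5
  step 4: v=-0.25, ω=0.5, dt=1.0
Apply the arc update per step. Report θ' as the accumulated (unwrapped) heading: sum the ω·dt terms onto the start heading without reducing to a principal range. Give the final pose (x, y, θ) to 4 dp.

step 1: θ'=-1.6840 (R=-4.0000) → pose (2.6107, 2.0129, -1.6840)
step 2: θ'=-0.4340 (R=1.5000) → pose (3.4703, 0.4825, -0.4340)
step 3: θ'=-2.6840 (R=1.3333) → pose (3.4420, 2.8884, -2.6840)
step 4: θ'=-2.1840 (R=-0.5000) → pose (3.6300, 3.0492, -2.1840)

(3.6300, 3.0492, -2.1840)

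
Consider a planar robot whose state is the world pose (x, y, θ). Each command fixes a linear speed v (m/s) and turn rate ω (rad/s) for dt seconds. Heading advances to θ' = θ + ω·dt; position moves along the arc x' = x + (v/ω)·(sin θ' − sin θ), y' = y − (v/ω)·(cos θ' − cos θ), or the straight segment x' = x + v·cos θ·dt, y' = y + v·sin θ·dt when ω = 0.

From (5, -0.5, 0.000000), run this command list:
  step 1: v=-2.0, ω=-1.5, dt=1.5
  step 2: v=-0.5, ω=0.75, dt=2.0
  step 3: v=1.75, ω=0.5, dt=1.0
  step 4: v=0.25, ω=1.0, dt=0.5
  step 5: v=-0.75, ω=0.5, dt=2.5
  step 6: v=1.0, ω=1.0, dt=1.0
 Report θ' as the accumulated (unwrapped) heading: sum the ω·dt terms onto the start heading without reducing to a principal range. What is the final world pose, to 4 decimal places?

step 1: θ'=-2.2500 (R=1.3333) → pose (3.9626, 1.6709, -2.2500)
step 2: θ'=-0.7500 (R=-0.6667) → pose (3.8983, 2.5775, -0.7500)
step 3: θ'=-0.2500 (R=3.5000) → pose (5.4181, 1.7472, -0.2500)
step 4: θ'=0.2500 (R=0.2500) → pose (5.5418, 1.7472, 0.2500)
step 5: θ'=1.5000 (R=-1.5000) → pose (4.4167, 0.3999, 1.5000)
step 6: θ'=2.5000 (R=1.0000) → pose (4.0176, 1.2718, 2.5000)

(4.0176, 1.2718, 2.5000)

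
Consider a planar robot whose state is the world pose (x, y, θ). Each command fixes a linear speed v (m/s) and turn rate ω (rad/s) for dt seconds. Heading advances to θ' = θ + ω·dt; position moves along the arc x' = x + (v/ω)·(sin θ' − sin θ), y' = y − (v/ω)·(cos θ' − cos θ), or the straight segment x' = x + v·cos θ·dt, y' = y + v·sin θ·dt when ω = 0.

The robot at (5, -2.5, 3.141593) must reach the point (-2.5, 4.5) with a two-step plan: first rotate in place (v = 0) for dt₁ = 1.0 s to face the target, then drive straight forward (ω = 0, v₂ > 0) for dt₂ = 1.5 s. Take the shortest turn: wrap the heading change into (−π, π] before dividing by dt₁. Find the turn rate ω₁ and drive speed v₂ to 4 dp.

heading to target = atan2(4.5−-2.5, -2.5−5) = 2.3907
Δθ = wrap(2.3907 − 3.1416) = -0.7509; ω₁ = Δθ/dt₁ = -0.7509
distance = √((-2.5−5)² + (4.5−-2.5)²) = 10.2591; v₂ = distance/dt₂ = 6.8394

ω₁ = -0.7509, v₂ = 6.8394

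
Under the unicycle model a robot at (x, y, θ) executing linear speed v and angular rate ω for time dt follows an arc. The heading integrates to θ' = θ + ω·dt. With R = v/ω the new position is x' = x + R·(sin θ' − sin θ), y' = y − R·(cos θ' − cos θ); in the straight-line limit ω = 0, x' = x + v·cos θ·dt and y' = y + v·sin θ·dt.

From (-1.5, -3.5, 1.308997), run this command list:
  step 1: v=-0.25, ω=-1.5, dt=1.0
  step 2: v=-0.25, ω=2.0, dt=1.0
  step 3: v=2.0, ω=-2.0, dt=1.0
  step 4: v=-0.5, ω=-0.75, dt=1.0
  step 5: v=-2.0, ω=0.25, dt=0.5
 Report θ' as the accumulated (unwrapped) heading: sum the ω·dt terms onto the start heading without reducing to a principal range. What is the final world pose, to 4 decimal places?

(-1.7263, -1.5238, -0.8160)

step 1: θ'=-0.1910 (R=0.1667) → pose (-1.6926, -3.6205, -0.1910)
step 2: θ'=1.8090 (R=-0.1250) → pose (-1.8378, -3.7727, 1.8090)
step 3: θ'=-0.1910 (R=-1.0000) → pose (-0.6762, -2.5550, -0.1910)
step 4: θ'=-0.9410 (R=0.6667) → pose (-1.0884, -2.2931, -0.9410)
step 5: θ'=-0.8160 (R=-8.0000) → pose (-1.7263, -1.5238, -0.8160)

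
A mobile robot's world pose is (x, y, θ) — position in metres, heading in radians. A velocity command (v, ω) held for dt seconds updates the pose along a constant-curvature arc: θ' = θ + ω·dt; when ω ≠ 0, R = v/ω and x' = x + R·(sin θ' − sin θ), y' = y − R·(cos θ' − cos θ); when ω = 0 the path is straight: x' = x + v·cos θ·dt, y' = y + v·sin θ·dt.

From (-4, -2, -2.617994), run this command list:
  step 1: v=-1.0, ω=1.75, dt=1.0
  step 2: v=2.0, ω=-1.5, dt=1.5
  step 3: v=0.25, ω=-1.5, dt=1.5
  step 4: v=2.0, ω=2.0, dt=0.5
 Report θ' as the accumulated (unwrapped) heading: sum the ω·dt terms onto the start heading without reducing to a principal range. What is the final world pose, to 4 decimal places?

(-4.8231, -2.1151, -4.3680)

step 1: θ'=-0.8680 (R=-0.5714) → pose (-3.8497, -1.1358, -0.8680)
step 2: θ'=-3.1180 (R=-1.3333) → pose (-4.8356, -3.3306, -3.1180)
step 3: θ'=-5.3680 (R=-0.1667) → pose (-4.9717, -3.0623, -5.3680)
step 4: θ'=-4.3680 (R=1.0000) → pose (-4.8231, -2.1151, -4.3680)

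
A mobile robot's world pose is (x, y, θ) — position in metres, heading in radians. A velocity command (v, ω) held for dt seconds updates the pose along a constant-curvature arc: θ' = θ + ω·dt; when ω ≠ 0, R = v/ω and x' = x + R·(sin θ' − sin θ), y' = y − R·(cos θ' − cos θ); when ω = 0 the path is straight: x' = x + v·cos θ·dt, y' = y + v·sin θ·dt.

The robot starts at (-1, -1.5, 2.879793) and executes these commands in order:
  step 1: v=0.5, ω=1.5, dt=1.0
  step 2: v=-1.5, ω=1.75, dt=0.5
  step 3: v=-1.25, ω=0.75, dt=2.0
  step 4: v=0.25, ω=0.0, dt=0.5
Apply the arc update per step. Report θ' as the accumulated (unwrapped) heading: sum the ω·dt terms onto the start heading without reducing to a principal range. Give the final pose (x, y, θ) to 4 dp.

step 1: θ'=4.3798 (R=0.3333) → pose (-1.4013, -1.7131, 4.3798)
step 2: θ'=5.2548 (R=-0.8571) → pose (-1.4774, -0.9908, 5.2548)
step 3: θ'=6.7548 (R=-1.6667) → pose (-3.6620, -0.3664, 6.7548)
step 4: θ'=6.7548 (straight) → pose (-3.5507, -0.3096, 6.7548)

(-3.5507, -0.3096, 6.7548)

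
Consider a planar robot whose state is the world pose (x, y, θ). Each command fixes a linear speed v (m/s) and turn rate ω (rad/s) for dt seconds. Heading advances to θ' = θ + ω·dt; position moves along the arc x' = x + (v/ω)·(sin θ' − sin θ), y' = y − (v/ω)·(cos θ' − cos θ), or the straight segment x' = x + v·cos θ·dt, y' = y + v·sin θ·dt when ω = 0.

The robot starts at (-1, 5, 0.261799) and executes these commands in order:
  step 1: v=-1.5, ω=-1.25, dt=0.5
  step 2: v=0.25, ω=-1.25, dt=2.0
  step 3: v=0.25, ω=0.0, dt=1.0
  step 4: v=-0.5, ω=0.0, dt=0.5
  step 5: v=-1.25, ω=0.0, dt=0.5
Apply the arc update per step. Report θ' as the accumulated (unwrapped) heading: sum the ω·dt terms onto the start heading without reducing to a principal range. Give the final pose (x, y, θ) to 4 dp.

(-1.1521, 4.8299, -2.8632)

step 1: θ'=-0.3632 (R=1.2000) → pose (-1.7369, 5.0374, -0.3632)
step 2: θ'=-2.8632 (R=-0.2000) → pose (-1.7530, 4.6581, -2.8632)
step 3: θ'=-2.8632 (straight) → pose (-1.9934, 4.5894, -2.8632)
step 4: θ'=-2.8632 (straight) → pose (-1.7530, 4.6581, -2.8632)
step 5: θ'=-2.8632 (straight) → pose (-1.1521, 4.8299, -2.8632)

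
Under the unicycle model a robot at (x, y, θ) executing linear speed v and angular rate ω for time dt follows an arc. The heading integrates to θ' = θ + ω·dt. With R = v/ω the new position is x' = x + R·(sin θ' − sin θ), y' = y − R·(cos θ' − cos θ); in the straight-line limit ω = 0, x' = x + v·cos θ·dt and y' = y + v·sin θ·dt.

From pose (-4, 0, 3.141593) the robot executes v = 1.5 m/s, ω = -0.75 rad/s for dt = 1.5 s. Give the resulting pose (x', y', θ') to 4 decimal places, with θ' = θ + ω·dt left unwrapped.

θ' = 3.1416 + -0.75·1.5 = 2.0166
R = v/ω = 1.5/-0.75 = -2.0000
x' = -4 + -2.0000·(sin 2.0166 − sin 3.1416) = -5.8045
y' = 0 − -2.0000·(cos 2.0166 − cos 3.1416) = 1.1376

(-5.8045, 1.1376, 2.0166)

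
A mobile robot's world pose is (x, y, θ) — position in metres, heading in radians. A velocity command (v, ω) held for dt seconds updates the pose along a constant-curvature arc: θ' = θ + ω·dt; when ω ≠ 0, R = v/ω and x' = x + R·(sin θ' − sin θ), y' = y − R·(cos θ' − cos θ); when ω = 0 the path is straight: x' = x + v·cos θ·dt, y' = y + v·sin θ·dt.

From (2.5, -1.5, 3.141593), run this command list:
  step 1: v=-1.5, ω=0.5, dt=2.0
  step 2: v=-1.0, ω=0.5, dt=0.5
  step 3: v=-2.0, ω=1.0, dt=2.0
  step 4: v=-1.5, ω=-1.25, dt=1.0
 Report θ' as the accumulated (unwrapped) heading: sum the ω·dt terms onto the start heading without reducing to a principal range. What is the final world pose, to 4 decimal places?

(1.9041, 3.6415, 5.1416)

step 1: θ'=4.1416 (R=-3.0000) → pose (5.0244, -0.1209, 4.1416)
step 2: θ'=4.3916 (R=-2.0000) → pose (5.2394, 0.3291, 4.3916)
step 3: θ'=6.3916 (R=-2.0000) → pose (3.1251, 2.9480, 6.3916)
step 4: θ'=5.1416 (R=1.2000) → pose (1.9041, 3.6415, 5.1416)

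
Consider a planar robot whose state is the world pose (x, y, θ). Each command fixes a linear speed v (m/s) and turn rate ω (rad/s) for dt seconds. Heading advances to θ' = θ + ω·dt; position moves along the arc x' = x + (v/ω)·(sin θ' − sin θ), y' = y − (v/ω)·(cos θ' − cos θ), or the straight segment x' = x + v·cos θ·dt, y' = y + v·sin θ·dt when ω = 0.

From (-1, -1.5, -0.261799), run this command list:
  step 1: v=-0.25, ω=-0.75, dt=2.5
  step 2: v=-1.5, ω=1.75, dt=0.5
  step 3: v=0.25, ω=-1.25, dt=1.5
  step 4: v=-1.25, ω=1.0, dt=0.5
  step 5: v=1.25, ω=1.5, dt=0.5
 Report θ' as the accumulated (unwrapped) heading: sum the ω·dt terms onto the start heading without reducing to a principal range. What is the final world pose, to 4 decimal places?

step 1: θ'=-2.1368 (R=0.3333) → pose (-1.1951, -0.9993, -2.1368)
step 2: θ'=-1.2618 (R=-0.8571) → pose (-1.1020, -0.2790, -1.2618)
step 3: θ'=-3.1368 (R=-0.2000) → pose (-1.2916, -0.5398, -3.1368)
step 4: θ'=-2.6368 (R=-1.2500) → pose (-0.6930, -0.3839, -2.6368)
step 5: θ'=-1.8868 (R=0.8333) → pose (-1.0821, -0.8543, -1.8868)

(-1.0821, -0.8543, -1.8868)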